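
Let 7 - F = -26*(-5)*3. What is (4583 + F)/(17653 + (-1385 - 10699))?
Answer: 4200/5569 ≈ 0.75418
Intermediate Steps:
F = -383 (F = 7 - (-26*(-5))*3 = 7 - 130*3 = 7 - 1*390 = 7 - 390 = -383)
(4583 + F)/(17653 + (-1385 - 10699)) = (4583 - 383)/(17653 + (-1385 - 10699)) = 4200/(17653 - 12084) = 4200/5569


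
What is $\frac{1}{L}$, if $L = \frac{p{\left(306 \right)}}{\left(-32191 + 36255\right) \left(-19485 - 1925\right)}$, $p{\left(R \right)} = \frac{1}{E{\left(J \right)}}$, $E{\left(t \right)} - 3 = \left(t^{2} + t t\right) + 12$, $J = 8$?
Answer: $-12442464320$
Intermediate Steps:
$E{\left(t \right)} = 15 + 2 t^{2}$ ($E{\left(t \right)} = 3 + \left(\left(t^{2} + t t\right) + 12\right) = 3 + \left(\left(t^{2} + t^{2}\right) + 12\right) = 3 + \left(2 t^{2} + 12\right) = 3 + \left(12 + 2 t^{2}\right) = 15 + 2 t^{2}$)
$p{\left(R \right)} = \frac{1}{143}$ ($p{\left(R \right)} = \frac{1}{15 + 2 \cdot 8^{2}} = \frac{1}{15 + 2 \cdot 64} = \frac{1}{15 + 128} = \frac{1}{143}$)
$L = - \frac{1}{12442464320}$ ($L = \frac{1}{143 \left(-32191 + 36255\right) \left(-19485 - 1925\right)} = \frac{1}{143 \cdot 4064 \left(-21410\right)} = \frac{1}{143 \left(-87010240\right)} = \frac{1}{143} \left(- \frac{1}{87010240}\right) = - \frac{1}{12442464320} \approx -8.037 \cdot 10^{-11}$)
$\frac{1}{L} = \frac{1}{- \frac{1}{12442464320}} = -12442464320$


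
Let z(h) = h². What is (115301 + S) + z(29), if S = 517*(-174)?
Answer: 26184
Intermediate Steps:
S = -89958
(115301 + S) + z(29) = (115301 - 89958) + 29² = 25343 + 841 = 26184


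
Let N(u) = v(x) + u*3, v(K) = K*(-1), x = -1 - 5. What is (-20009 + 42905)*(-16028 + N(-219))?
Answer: -381882384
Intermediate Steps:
x = -6
v(K) = -K
N(u) = 6 + 3*u (N(u) = -1*(-6) + u*3 = 6 + 3*u)
(-20009 + 42905)*(-16028 + N(-219)) = (-20009 + 42905)*(-16028 + (6 + 3*(-219))) = 22896*(-16028 + (6 - 657)) = 22896*(-16028 - 651) = 22896*(-16679) = -381882384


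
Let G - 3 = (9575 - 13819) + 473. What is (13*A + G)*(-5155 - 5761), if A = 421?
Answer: -18611780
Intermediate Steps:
G = -3768 (G = 3 + ((9575 - 13819) + 473) = 3 + (-4244 + 473) = 3 - 3771 = -3768)
(13*A + G)*(-5155 - 5761) = (13*421 - 3768)*(-5155 - 5761) = (5473 - 3768)*(-10916) = 1705*(-10916) = -18611780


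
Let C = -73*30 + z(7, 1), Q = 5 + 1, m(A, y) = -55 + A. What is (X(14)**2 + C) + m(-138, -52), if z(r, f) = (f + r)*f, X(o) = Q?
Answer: -2339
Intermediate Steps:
Q = 6
X(o) = 6
z(r, f) = f*(f + r)
C = -2182 (C = -73*30 + 1*(1 + 7) = -2190 + 1*8 = -2190 + 8 = -2182)
(X(14)**2 + C) + m(-138, -52) = (6**2 - 2182) + (-55 - 138) = (36 - 2182) - 193 = -2146 - 193 = -2339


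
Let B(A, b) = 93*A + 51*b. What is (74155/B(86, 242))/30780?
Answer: 14831/125213040 ≈ 0.00011845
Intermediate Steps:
B(A, b) = 51*b + 93*A
(74155/B(86, 242))/30780 = (74155/(51*242 + 93*86))/30780 = (74155/(12342 + 7998))*(1/30780) = (74155/20340)*(1/30780) = (74155*(1/20340))*(1/30780) = (14831/4068)*(1/30780) = 14831/125213040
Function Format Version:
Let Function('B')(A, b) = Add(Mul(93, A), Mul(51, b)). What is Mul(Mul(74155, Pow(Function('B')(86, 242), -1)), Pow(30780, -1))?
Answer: Rational(14831, 125213040) ≈ 0.00011845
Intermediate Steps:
Function('B')(A, b) = Add(Mul(51, b), Mul(93, A))
Mul(Mul(74155, Pow(Function('B')(86, 242), -1)), Pow(30780, -1)) = Mul(Mul(74155, Pow(Add(Mul(51, 242), Mul(93, 86)), -1)), Pow(30780, -1)) = Mul(Mul(74155, Pow(Add(12342, 7998), -1)), Rational(1, 30780)) = Mul(Mul(74155, Pow(20340, -1)), Rational(1, 30780)) = Mul(Mul(74155, Rational(1, 20340)), Rational(1, 30780)) = Mul(Rational(14831, 4068), Rational(1, 30780)) = Rational(14831, 125213040)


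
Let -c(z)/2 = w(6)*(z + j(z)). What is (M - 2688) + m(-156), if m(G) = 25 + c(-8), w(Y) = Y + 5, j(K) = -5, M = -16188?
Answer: -18565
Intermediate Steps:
w(Y) = 5 + Y
c(z) = 110 - 22*z (c(z) = -2*(5 + 6)*(z - 5) = -22*(-5 + z) = -2*(-55 + 11*z) = 110 - 22*z)
m(G) = 311 (m(G) = 25 + (110 - 22*(-8)) = 25 + (110 + 176) = 25 + 286 = 311)
(M - 2688) + m(-156) = (-16188 - 2688) + 311 = -18876 + 311 = -18565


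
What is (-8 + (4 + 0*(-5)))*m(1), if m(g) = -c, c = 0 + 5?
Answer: 20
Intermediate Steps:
c = 5
m(g) = -5 (m(g) = -1*5 = -5)
(-8 + (4 + 0*(-5)))*m(1) = (-8 + (4 + 0*(-5)))*(-5) = (-8 + (4 + 0))*(-5) = (-8 + 4)*(-5) = -4*(-5) = 20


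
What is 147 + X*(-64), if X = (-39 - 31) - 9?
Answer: 5203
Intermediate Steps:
X = -79 (X = -70 - 9 = -79)
147 + X*(-64) = 147 - 79*(-64) = 147 + 5056 = 5203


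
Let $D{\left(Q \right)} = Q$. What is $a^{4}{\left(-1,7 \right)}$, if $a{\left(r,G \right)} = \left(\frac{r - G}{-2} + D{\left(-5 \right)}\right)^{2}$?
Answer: $1$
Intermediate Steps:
$a{\left(r,G \right)} = \left(-5 + \frac{G}{2} - \frac{r}{2}\right)^{2}$ ($a{\left(r,G \right)} = \left(\frac{r - G}{-2} - 5\right)^{2} = \left(\left(r - G\right) \left(- \frac{1}{2}\right) - 5\right)^{2} = \left(\left(\frac{G}{2} - \frac{r}{2}\right) - 5\right)^{2} = \left(-5 + \frac{G}{2} - \frac{r}{2}\right)^{2}$)
$a^{4}{\left(-1,7 \right)} = \left(\frac{\left(10 - 1 - 7\right)^{2}}{4}\right)^{4} = \left(\frac{2^{2}}{4}\right)^{4} = \left(\frac{1}{4} \cdot 4\right)^{4} = 1^{4} = 1$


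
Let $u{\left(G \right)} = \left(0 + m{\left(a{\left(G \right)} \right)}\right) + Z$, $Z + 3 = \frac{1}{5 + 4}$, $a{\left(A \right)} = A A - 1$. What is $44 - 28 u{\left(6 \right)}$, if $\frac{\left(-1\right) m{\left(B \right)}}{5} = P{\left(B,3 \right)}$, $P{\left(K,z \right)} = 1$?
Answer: $\frac{2384}{9} \approx 264.89$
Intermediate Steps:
$a{\left(A \right)} = -1 + A^{2}$ ($a{\left(A \right)} = A^{2} - 1 = -1 + A^{2}$)
$Z = - \frac{26}{9}$ ($Z = -3 + \frac{1}{5 + 4} = -3 + \frac{1}{9} = - \frac{26}{9} \approx -2.8889$)
$m{\left(B \right)} = -5$ ($m{\left(B \right)} = \left(-5\right) 1 = -5$)
$u{\left(G \right)} = - \frac{71}{9}$ ($u{\left(G \right)} = \left(0 - 5\right) - \frac{26}{9} = -5 - \frac{26}{9} = - \frac{71}{9}$)
$44 - 28 u{\left(6 \right)} = 44 - - \frac{1988}{9} = 44 + \frac{1988}{9} = \frac{2384}{9}$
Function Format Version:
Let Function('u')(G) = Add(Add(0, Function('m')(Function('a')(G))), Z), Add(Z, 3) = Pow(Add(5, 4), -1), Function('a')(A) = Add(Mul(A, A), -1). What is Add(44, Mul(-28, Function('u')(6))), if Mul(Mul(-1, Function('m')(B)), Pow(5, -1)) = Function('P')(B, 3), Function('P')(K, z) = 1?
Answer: Rational(2384, 9) ≈ 264.89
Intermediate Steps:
Function('a')(A) = Add(-1, Pow(A, 2)) (Function('a')(A) = Add(Pow(A, 2), -1) = Add(-1, Pow(A, 2)))
Z = Rational(-26, 9) (Z = Add(-3, Pow(Add(5, 4), -1)) = Add(-3, Pow(9, -1)) = Add(-3, Rational(1, 9)) = Rational(-26, 9) ≈ -2.8889)
Function('m')(B) = -5 (Function('m')(B) = Mul(-5, 1) = -5)
Function('u')(G) = Rational(-71, 9) (Function('u')(G) = Add(Add(0, -5), Rational(-26, 9)) = Add(-5, Rational(-26, 9)) = Rational(-71, 9))
Add(44, Mul(-28, Function('u')(6))) = Add(44, Mul(-28, Rational(-71, 9))) = Add(44, Rational(1988, 9)) = Rational(2384, 9)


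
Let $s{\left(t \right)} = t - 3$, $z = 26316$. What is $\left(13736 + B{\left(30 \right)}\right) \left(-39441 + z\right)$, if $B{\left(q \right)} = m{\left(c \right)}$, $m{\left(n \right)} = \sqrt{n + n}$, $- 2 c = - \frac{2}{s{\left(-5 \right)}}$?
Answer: $-180285000 - \frac{13125 i}{2} \approx -1.8028 \cdot 10^{8} - 6562.5 i$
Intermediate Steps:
$s{\left(t \right)} = -3 + t$
$c = - \frac{1}{8}$ ($c = - \frac{\left(-2\right) \frac{1}{-3 - 5}}{2} = - \frac{\left(-2\right) \frac{1}{-8}}{2} = - \frac{\left(-2\right) \left(- \frac{1}{8}\right)}{2} = \left(- \frac{1}{2}\right) \frac{1}{4} = - \frac{1}{8} \approx -0.125$)
$m{\left(n \right)} = \sqrt{2} \sqrt{n}$ ($m{\left(n \right)} = \sqrt{2 n} = \sqrt{2} \sqrt{n}$)
$B{\left(q \right)} = \frac{i}{2}$ ($B{\left(q \right)} = \sqrt{2} \sqrt{- \frac{1}{8}} = \sqrt{2} \frac{i \sqrt{2}}{4} = \frac{i}{2}$)
$\left(13736 + B{\left(30 \right)}\right) \left(-39441 + z\right) = \left(13736 + \frac{i}{2}\right) \left(-39441 + 26316\right) = \left(13736 + \frac{i}{2}\right) \left(-13125\right) = -180285000 - \frac{13125 i}{2}$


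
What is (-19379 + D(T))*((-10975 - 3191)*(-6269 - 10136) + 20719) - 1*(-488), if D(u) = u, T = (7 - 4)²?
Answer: -4501858191642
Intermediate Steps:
T = 9 (T = 3² = 9)
(-19379 + D(T))*((-10975 - 3191)*(-6269 - 10136) + 20719) - 1*(-488) = (-19379 + 9)*((-10975 - 3191)*(-6269 - 10136) + 20719) - 1*(-488) = -19370*(-14166*(-16405) + 20719) + 488 = -19370*(232393230 + 20719) + 488 = -19370*232413949 + 488 = -4501858192130 + 488 = -4501858191642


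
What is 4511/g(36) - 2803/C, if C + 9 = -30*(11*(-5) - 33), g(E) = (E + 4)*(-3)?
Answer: -1356089/35080 ≈ -38.657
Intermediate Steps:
g(E) = -12 - 3*E (g(E) = (4 + E)*(-3) = -12 - 3*E)
C = 2631 (C = -9 - 30*(11*(-5) - 33) = -9 - 30*(-55 - 33) = -9 - 30*(-88) = -9 + 2640 = 2631)
4511/g(36) - 2803/C = 4511/(-12 - 3*36) - 2803/2631 = 4511/(-12 - 108) - 2803*1/2631 = 4511/(-120) - 2803/2631 = 4511*(-1/120) - 2803/2631 = -4511/120 - 2803/2631 = -1356089/35080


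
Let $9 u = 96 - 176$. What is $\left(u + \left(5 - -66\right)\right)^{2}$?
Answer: $\frac{312481}{81} \approx 3857.8$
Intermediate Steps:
$u = - \frac{80}{9}$ ($u = \frac{96 - 176}{9} = \frac{1}{9} \left(-80\right) = - \frac{80}{9} \approx -8.8889$)
$\left(u + \left(5 - -66\right)\right)^{2} = \left(- \frac{80}{9} + \left(5 - -66\right)\right)^{2} = \left(- \frac{80}{9} + \left(5 + 66\right)\right)^{2} = \left(- \frac{80}{9} + 71\right)^{2} = \left(\frac{559}{9}\right)^{2} = \frac{312481}{81}$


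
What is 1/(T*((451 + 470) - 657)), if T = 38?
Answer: 1/10032 ≈ 9.9681e-5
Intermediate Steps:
1/(T*((451 + 470) - 657)) = 1/(38*((451 + 470) - 657)) = 1/(38*(921 - 657)) = 1/(38*264) = 1/10032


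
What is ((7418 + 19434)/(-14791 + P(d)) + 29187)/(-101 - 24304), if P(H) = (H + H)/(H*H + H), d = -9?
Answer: -1726741447/1443921825 ≈ -1.1959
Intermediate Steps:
P(H) = 2*H/(H + H**2) (P(H) = (2*H)/(H**2 + H) = (2*H)/(H + H**2) = 2*H/(H + H**2))
((7418 + 19434)/(-14791 + P(d)) + 29187)/(-101 - 24304) = ((7418 + 19434)/(-14791 + 2/(1 - 9)) + 29187)/(-101 - 24304) = (26852/(-14791 + 2/(-8)) + 29187)/(-24405) = (26852/(-14791 + 2*(-1/8)) + 29187)*(-1/24405) = (26852/(-14791 - 1/4) + 29187)*(-1/24405) = (26852/(-59165/4) + 29187)*(-1/24405) = (26852*(-4/59165) + 29187)*(-1/24405) = (-107408/59165 + 29187)*(-1/24405) = (1726741447/59165)*(-1/24405) = -1726741447/1443921825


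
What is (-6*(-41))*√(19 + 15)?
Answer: 246*√34 ≈ 1434.4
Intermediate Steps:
(-6*(-41))*√(19 + 15) = 246*√34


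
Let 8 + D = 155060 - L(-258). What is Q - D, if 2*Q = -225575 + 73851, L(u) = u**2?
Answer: -164350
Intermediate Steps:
Q = -75862 (Q = (-225575 + 73851)/2 = (1/2)*(-151724) = -75862)
D = 88488 (D = -8 + (155060 - 1*(-258)**2) = -8 + (155060 - 1*66564) = -8 + (155060 - 66564) = -8 + 88496 = 88488)
Q - D = -75862 - 1*88488 = -75862 - 88488 = -164350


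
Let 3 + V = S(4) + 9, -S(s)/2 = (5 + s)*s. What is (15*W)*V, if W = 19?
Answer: -18810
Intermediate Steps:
S(s) = -2*s*(5 + s) (S(s) = -2*(5 + s)*s = -2*s*(5 + s))
V = -66 (V = -3 + (-2*4*(5 + 4) + 9) = -3 + (-2*4*9 + 9) = -3 + (-72 + 9) = -3 - 63 = -66)
(15*W)*V = (15*19)*(-66) = 285*(-66) = -18810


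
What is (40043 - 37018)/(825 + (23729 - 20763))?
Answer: 3025/3791 ≈ 0.79794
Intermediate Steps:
(40043 - 37018)/(825 + (23729 - 20763)) = 3025/(825 + 2966) = 3025/3791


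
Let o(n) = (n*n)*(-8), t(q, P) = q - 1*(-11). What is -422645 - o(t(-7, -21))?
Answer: -422517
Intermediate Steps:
t(q, P) = 11 + q (t(q, P) = q + 11 = 11 + q)
o(n) = -8*n² (o(n) = n²*(-8) = -8*n²)
-422645 - o(t(-7, -21)) = -422645 - (-8)*(11 - 7)² = -422645 - (-8)*4² = -422645 - (-8)*16 = -422645 - 1*(-128) = -422645 + 128 = -422517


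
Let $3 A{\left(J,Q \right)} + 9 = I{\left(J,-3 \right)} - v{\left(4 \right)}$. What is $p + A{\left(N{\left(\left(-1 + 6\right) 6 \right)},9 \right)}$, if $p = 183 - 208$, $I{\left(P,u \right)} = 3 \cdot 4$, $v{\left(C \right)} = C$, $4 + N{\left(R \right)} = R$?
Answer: $- \frac{76}{3} \approx -25.333$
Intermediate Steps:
$N{\left(R \right)} = -4 + R$
$I{\left(P,u \right)} = 12$
$A{\left(J,Q \right)} = - \frac{1}{3}$ ($A{\left(J,Q \right)} = -3 + \frac{12 - 4}{3} = -3 + \frac{1}{3} \cdot 8 = -3 + \frac{8}{3} = - \frac{1}{3}$)
$p = -25$ ($p = 183 - 208 = -25$)
$p + A{\left(N{\left(\left(-1 + 6\right) 6 \right)},9 \right)} = -25 - \frac{1}{3} = - \frac{76}{3}$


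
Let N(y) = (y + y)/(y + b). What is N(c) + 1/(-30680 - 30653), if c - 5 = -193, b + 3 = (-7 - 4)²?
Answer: 11530569/2146655 ≈ 5.3714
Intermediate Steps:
b = 118 (b = -3 + (-7 - 4)² = -3 + (-11)² = -3 + 121 = 118)
c = -188 (c = 5 - 193 = -188)
N(y) = 2*y/(118 + y) (N(y) = (y + y)/(y + 118) = (2*y)/(118 + y) = 2*y/(118 + y))
N(c) + 1/(-30680 - 30653) = 2*(-188)/(118 - 188) + 1/(-30680 - 30653) = 2*(-188)/(-70) + 1/(-61333) = 2*(-188)*(-1/70) - 1/61333 = 188/35 - 1/61333 = 11530569/2146655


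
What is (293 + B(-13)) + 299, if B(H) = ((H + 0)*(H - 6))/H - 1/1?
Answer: 572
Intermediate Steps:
B(H) = -7 + H (B(H) = (H*(-6 + H))/H - 1*1 = (-6 + H) - 1 = -7 + H)
(293 + B(-13)) + 299 = (293 + (-7 - 13)) + 299 = (293 - 20) + 299 = 273 + 299 = 572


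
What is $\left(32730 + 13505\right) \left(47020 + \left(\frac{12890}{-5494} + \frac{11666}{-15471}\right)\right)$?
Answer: $\frac{92385092133859105}{42498837} \approx 2.1738 \cdot 10^{9}$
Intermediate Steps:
$\left(32730 + 13505\right) \left(47020 + \left(\frac{12890}{-5494} + \frac{11666}{-15471}\right)\right) = 46235 \left(47020 + \left(12890 \left(- \frac{1}{5494}\right) + 11666 \left(- \frac{1}{15471}\right)\right)\right) = 46235 \left(47020 - \frac{131757097}{42498837}\right) = 46235 \cdot \frac{1998163558643}{42498837} = \frac{92385092133859105}{42498837}$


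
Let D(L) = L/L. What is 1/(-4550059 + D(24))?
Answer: -1/4550058 ≈ -2.1978e-7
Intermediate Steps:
D(L) = 1
1/(-4550059 + D(24)) = 1/(-4550059 + 1) = 1/(-4550058) = -1/4550058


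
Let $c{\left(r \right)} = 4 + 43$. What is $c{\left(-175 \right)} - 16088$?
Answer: $-16041$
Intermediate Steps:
$c{\left(r \right)} = 47$
$c{\left(-175 \right)} - 16088 = 47 - 16088 = -16041$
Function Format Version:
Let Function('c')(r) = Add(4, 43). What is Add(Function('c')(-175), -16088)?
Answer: -16041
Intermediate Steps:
Function('c')(r) = 47
Add(Function('c')(-175), -16088) = Add(47, -16088) = -16041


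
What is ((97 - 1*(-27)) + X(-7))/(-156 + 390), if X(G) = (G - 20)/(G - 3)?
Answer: 1267/2340 ≈ 0.54145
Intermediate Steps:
X(G) = (-20 + G)/(-3 + G)
((97 - 1*(-27)) + X(-7))/(-156 + 390) = ((97 - 1*(-27)) + (-20 - 7)/(-3 - 7))/(-156 + 390) = ((97 + 27) - 27/(-10))/234 = (124 - ⅒*(-27))*(1/234) = (124 + 27/10)*(1/234) = (1267/10)*(1/234) = 1267/2340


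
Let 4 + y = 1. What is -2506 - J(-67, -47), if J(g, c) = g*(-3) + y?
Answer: -2704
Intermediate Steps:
y = -3 (y = -4 + 1 = -3)
J(g, c) = -3 - 3*g (J(g, c) = g*(-3) - 3 = -3*g - 3 = -3 - 3*g)
-2506 - J(-67, -47) = -2506 - (-3 - 3*(-67)) = -2506 - (-3 + 201) = -2506 - 1*198 = -2506 - 198 = -2704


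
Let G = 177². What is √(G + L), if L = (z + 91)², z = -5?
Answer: 5*√1549 ≈ 196.79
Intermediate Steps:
L = 7396 (L = (-5 + 91)² = 86² = 7396)
G = 31329
√(G + L) = √(31329 + 7396) = √38725 = 5*√1549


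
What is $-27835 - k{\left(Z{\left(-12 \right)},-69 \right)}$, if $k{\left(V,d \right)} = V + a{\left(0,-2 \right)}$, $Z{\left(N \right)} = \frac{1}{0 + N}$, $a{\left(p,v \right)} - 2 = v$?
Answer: $- \frac{334019}{12} \approx -27835.0$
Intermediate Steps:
$a{\left(p,v \right)} = 2 + v$
$Z{\left(N \right)} = \frac{1}{N}$
$k{\left(V,d \right)} = V$ ($k{\left(V,d \right)} = V + \left(2 - 2\right) = V + 0 = V$)
$-27835 - k{\left(Z{\left(-12 \right)},-69 \right)} = -27835 - \frac{1}{-12} = -27835 - - \frac{1}{12} = -27835 + \frac{1}{12} = - \frac{334019}{12}$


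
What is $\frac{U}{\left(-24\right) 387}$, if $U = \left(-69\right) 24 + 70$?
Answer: $\frac{793}{4644} \approx 0.17076$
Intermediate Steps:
$U = -1586$ ($U = -1656 + 70 = -1586$)
$\frac{U}{\left(-24\right) 387} = - \frac{1586}{\left(-24\right) 387} = - \frac{1586}{-9288} = \left(-1586\right) \left(- \frac{1}{9288}\right) = \frac{793}{4644}$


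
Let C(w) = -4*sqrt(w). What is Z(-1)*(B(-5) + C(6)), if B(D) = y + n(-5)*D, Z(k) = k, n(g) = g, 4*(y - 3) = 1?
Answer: -113/4 + 4*sqrt(6) ≈ -18.452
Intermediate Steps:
y = 13/4 (y = 3 + (1/4)*1 = 3 + 1/4 = 13/4 ≈ 3.2500)
B(D) = 13/4 - 5*D
Z(-1)*(B(-5) + C(6)) = -((13/4 - 5*(-5)) - 4*sqrt(6)) = -((13/4 + 25) - 4*sqrt(6)) = -(113/4 - 4*sqrt(6)) = -113/4 + 4*sqrt(6)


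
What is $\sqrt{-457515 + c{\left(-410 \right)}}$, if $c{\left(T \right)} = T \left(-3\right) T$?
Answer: $i \sqrt{961815} \approx 980.72 i$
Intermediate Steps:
$c{\left(T \right)} = - 3 T^{2}$ ($c{\left(T \right)} = - 3 T T = - 3 T^{2}$)
$\sqrt{-457515 + c{\left(-410 \right)}} = \sqrt{-457515 - 3 \left(-410\right)^{2}} = \sqrt{-457515 - 504300} = \sqrt{-961815} = i \sqrt{961815}$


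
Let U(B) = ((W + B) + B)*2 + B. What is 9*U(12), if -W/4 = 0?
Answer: 540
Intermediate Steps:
W = 0 (W = -4*0 = 0)
U(B) = 5*B (U(B) = ((0 + B) + B)*2 + B = (B + B)*2 + B = (2*B)*2 + B = 4*B + B = 5*B)
9*U(12) = 9*(5*12) = 9*60 = 540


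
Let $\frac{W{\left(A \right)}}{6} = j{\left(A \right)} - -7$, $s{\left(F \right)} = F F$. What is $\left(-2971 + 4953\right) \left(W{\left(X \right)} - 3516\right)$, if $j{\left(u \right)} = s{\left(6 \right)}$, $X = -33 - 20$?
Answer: $-6457356$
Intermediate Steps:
$X = -53$
$s{\left(F \right)} = F^{2}$
$j{\left(u \right)} = 36$ ($j{\left(u \right)} = 6^{2} = 36$)
$W{\left(A \right)} = 258$ ($W{\left(A \right)} = 6 \left(36 - -7\right) = 6 \left(36 + 7\right) = 6 \cdot 43 = 258$)
$\left(-2971 + 4953\right) \left(W{\left(X \right)} - 3516\right) = \left(-2971 + 4953\right) \left(258 - 3516\right) = 1982 \left(-3258\right) = -6457356$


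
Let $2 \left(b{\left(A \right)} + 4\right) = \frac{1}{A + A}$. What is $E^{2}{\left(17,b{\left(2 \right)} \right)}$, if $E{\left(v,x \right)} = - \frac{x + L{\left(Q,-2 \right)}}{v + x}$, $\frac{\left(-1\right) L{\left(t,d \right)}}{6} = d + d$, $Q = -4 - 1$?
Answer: $\frac{529}{225} \approx 2.3511$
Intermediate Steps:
$Q = -5$ ($Q = -4 - 1 = -5$)
$L{\left(t,d \right)} = - 12 d$ ($L{\left(t,d \right)} = - 6 \left(d + d\right) = - 6 \cdot 2 d = - 12 d$)
$b{\left(A \right)} = -4 + \frac{1}{4 A}$ ($b{\left(A \right)} = -4 + \frac{1}{2 \left(A + A\right)} = -4 + \frac{1}{2 \cdot 2 A} = -4 + \frac{\frac{1}{2} \frac{1}{A}}{2} = -4 + \frac{1}{4 A}$)
$E{\left(v,x \right)} = - \frac{24 + x}{v + x}$ ($E{\left(v,x \right)} = - \frac{x - -24}{v + x} = - \frac{x + 24}{v + x} = - \frac{24 + x}{v + x}$)
$E^{2}{\left(17,b{\left(2 \right)} \right)} = \left(\frac{-24 - \left(-4 + \frac{1}{4 \cdot 2}\right)}{17 - \left(4 - \frac{1}{4 \cdot 2}\right)}\right)^{2} = \left(\frac{-24 - \left(-4 + \frac{1}{4} \cdot \frac{1}{2}\right)}{17 + \left(-4 + \frac{1}{4} \cdot \frac{1}{2}\right)}\right)^{2} = \left(\frac{-24 - \left(-4 + \frac{1}{8}\right)}{17 + \left(-4 + \frac{1}{8}\right)}\right)^{2} = \left(\frac{-24 - - \frac{31}{8}}{17 - \frac{31}{8}}\right)^{2} = \left(\frac{-24 + \frac{31}{8}}{\frac{105}{8}}\right)^{2} = \left(\frac{8}{105} \left(- \frac{161}{8}\right)\right)^{2} = \left(- \frac{23}{15}\right)^{2} = \frac{529}{225}$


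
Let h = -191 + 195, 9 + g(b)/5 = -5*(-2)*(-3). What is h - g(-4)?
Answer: 199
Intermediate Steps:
g(b) = -195 (g(b) = -45 + 5*(-5*(-2)*(-3)) = -45 + 5*(10*(-3)) = -45 + 5*(-30) = -45 - 150 = -195)
h = 4
h - g(-4) = 4 - 1*(-195) = 4 + 195 = 199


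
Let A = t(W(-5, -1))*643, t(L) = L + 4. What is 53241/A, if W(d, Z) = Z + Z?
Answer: 53241/1286 ≈ 41.400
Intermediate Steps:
W(d, Z) = 2*Z
t(L) = 4 + L
A = 1286 (A = (4 + 2*(-1))*643 = (4 - 2)*643 = 2*643 = 1286)
53241/A = 53241/1286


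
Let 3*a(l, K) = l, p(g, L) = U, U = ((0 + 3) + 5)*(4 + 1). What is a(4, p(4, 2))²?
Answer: 16/9 ≈ 1.7778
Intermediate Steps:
U = 40 (U = (3 + 5)*5 = 8*5 = 40)
p(g, L) = 40
a(l, K) = l/3
a(4, p(4, 2))² = ((⅓)*4)² = (4/3)² = 16/9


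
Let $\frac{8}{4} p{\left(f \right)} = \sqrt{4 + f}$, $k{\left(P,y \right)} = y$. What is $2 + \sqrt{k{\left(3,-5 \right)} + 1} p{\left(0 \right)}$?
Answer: $2 + 2 i \approx 2.0 + 2.0 i$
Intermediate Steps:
$p{\left(f \right)} = \frac{\sqrt{4 + f}}{2}$
$2 + \sqrt{k{\left(3,-5 \right)} + 1} p{\left(0 \right)} = 2 + \sqrt{-5 + 1} \frac{\sqrt{4 + 0}}{2} = 2 + \sqrt{-4} \frac{\sqrt{4}}{2} = 2 + 2 i \frac{1}{2} \cdot 2 = 2 + 2 i 1 = 2 + 2 i$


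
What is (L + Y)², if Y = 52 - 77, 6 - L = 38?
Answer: 3249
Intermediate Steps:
L = -32 (L = 6 - 1*38 = 6 - 38 = -32)
Y = -25
(L + Y)² = (-32 - 25)² = (-57)² = 3249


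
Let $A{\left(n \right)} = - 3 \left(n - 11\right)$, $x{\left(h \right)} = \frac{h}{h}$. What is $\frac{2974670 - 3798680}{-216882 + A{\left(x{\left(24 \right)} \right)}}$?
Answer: $\frac{137335}{36142} \approx 3.7999$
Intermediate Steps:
$x{\left(h \right)} = 1$
$A{\left(n \right)} = 33 - 3 n$ ($A{\left(n \right)} = - 3 \left(-11 + n\right) = 33 - 3 n$)
$\frac{2974670 - 3798680}{-216882 + A{\left(x{\left(24 \right)} \right)}} = \frac{2974670 - 3798680}{-216882 + \left(33 - 3\right)} = - \frac{824010}{-216882 + \left(33 - 3\right)} = - \frac{824010}{-216882 + 30} = - \frac{824010}{-216852} = \left(-824010\right) \left(- \frac{1}{216852}\right) = \frac{137335}{36142}$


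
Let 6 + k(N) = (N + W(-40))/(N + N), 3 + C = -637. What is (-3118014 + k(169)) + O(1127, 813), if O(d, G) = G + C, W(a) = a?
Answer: -1053832157/338 ≈ -3.1178e+6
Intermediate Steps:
C = -640 (C = -3 - 637 = -640)
k(N) = -6 + (-40 + N)/(2*N) (k(N) = -6 + (N - 40)/(N + N) = -6 + (-40 + N)/((2*N)) = -6 + (-40 + N)*(1/(2*N)) = -6 + (-40 + N)/(2*N))
O(d, G) = -640 + G (O(d, G) = G - 640 = -640 + G)
(-3118014 + k(169)) + O(1127, 813) = (-3118014 + (-11/2 - 20/169)) + (-640 + 813) = (-3118014 + (-11/2 - 20*1/169)) + 173 = (-3118014 + (-11/2 - 20/169)) + 173 = (-3118014 - 1899/338) + 173 = -1053890631/338 + 173 = -1053832157/338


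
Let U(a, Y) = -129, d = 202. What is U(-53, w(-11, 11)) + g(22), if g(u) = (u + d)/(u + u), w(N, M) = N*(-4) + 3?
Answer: -1363/11 ≈ -123.91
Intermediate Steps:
w(N, M) = 3 - 4*N (w(N, M) = -4*N + 3 = 3 - 4*N)
g(u) = (202 + u)/(2*u) (g(u) = (u + 202)/(u + u) = (202 + u)/((2*u)) = (202 + u)*(1/(2*u)) = (202 + u)/(2*u))
U(-53, w(-11, 11)) + g(22) = -129 + (½)*(202 + 22)/22 = -129 + (½)*(1/22)*224 = -129 + 56/11 = -1363/11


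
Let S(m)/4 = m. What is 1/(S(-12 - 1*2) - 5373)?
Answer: -1/5429 ≈ -0.00018420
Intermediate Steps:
S(m) = 4*m
1/(S(-12 - 1*2) - 5373) = 1/(4*(-12 - 1*2) - 5373) = 1/(4*(-12 - 2) - 5373) = 1/(4*(-14) - 5373) = 1/(-56 - 5373) = 1/(-5429) = -1/5429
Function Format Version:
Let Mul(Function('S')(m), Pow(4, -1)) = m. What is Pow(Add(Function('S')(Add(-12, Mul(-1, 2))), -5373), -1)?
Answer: Rational(-1, 5429) ≈ -0.00018420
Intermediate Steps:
Function('S')(m) = Mul(4, m)
Pow(Add(Function('S')(Add(-12, Mul(-1, 2))), -5373), -1) = Pow(Add(Mul(4, Add(-12, Mul(-1, 2))), -5373), -1) = Pow(Add(Mul(4, Add(-12, -2)), -5373), -1) = Pow(Add(Mul(4, -14), -5373), -1) = Pow(Add(-56, -5373), -1) = Pow(-5429, -1) = Rational(-1, 5429)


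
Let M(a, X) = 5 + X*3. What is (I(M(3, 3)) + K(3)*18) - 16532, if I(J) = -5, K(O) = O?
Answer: -16483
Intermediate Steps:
M(a, X) = 5 + 3*X
(I(M(3, 3)) + K(3)*18) - 16532 = (-5 + 3*18) - 16532 = (-5 + 54) - 16532 = 49 - 16532 = -16483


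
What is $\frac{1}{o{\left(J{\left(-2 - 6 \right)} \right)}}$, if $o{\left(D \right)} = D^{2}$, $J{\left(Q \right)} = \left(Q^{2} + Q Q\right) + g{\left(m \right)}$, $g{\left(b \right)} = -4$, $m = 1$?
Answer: $\frac{1}{15376} \approx 6.5036 \cdot 10^{-5}$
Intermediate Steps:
$J{\left(Q \right)} = -4 + 2 Q^{2}$ ($J{\left(Q \right)} = \left(Q^{2} + Q Q\right) - 4 = \left(Q^{2} + Q^{2}\right) - 4 = 2 Q^{2} - 4 = -4 + 2 Q^{2}$)
$\frac{1}{o{\left(J{\left(-2 - 6 \right)} \right)}} = \frac{1}{\left(-4 + 2 \left(-2 - 6\right)^{2}\right)^{2}} = \frac{1}{\left(-4 + 2 \left(-8\right)^{2}\right)^{2}} = \frac{1}{\left(-4 + 2 \cdot 64\right)^{2}} = \frac{1}{\left(-4 + 128\right)^{2}} = \frac{1}{124^{2}} = \frac{1}{15376}$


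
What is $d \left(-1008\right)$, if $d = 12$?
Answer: $-12096$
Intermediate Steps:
$d \left(-1008\right) = 12 \left(-1008\right) = -12096$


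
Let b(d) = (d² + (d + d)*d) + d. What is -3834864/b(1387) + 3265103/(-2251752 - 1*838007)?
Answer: -15348623027629/8918116620373 ≈ -1.7211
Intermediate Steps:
b(d) = d + 3*d² (b(d) = (d² + (2*d)*d) + d = (d² + 2*d²) + d = 3*d² + d = d + 3*d²)
-3834864/b(1387) + 3265103/(-2251752 - 1*838007) = -3834864*1/(1387*(1 + 3*1387)) + 3265103/(-2251752 - 1*838007) = -3834864*1/(1387*(1 + 4161)) + 3265103/(-2251752 - 838007) = -3834864/(1387*4162) + 3265103/(-3089759) = -3834864/5772694 + 3265103*(-1/3089759) = -3834864*1/5772694 - 3265103/3089759 = -1917432/2886347 - 3265103/3089759 = -15348623027629/8918116620373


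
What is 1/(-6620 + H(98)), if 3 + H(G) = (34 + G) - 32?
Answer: -1/6523 ≈ -0.00015330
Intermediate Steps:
H(G) = -1 + G (H(G) = -3 + ((34 + G) - 32) = -3 + (2 + G) = -1 + G)
1/(-6620 + H(98)) = 1/(-6620 + (-1 + 98)) = 1/(-6620 + 97) = 1/(-6523) = -1/6523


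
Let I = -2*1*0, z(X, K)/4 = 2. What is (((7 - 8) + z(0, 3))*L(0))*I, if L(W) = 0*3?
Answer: 0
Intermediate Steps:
z(X, K) = 8 (z(X, K) = 4*2 = 8)
L(W) = 0
I = 0 (I = -2*0 = 0)
(((7 - 8) + z(0, 3))*L(0))*I = (((7 - 8) + 8)*0)*0 = ((-1 + 8)*0)*0 = (7*0)*0 = 0*0 = 0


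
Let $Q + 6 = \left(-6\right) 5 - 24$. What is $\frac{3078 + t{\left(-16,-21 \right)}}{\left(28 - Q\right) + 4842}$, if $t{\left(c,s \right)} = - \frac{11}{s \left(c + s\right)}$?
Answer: $\frac{478319}{766122} \approx 0.62434$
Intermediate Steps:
$Q = -60$ ($Q = -6 - 54 = -60$)
$t{\left(c,s \right)} = - \frac{11}{s \left(c + s\right)}$ ($t{\left(c,s \right)} = - 11 \frac{1}{s \left(c + s\right)} = - \frac{11}{s \left(c + s\right)}$)
$\frac{3078 + t{\left(-16,-21 \right)}}{\left(28 - Q\right) + 4842} = \frac{3078 - \frac{11}{\left(-21\right) \left(-16 - 21\right)}}{\left(28 - -60\right) + 4842} = \frac{3078 - - \frac{11}{21 \left(-37\right)}}{\left(28 + 60\right) + 4842} = \frac{3078 - \left(- \frac{11}{21}\right) \left(- \frac{1}{37}\right)}{88 + 4842} = \frac{3078 - \frac{11}{777}}{4930} = \frac{2391595}{777} \cdot \frac{1}{4930} = \frac{478319}{766122}$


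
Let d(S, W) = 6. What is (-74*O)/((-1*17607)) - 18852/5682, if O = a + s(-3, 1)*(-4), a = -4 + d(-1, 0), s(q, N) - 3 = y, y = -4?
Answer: -18300242/5557943 ≈ -3.2926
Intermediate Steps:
s(q, N) = -1 (s(q, N) = 3 - 4 = -1)
a = 2 (a = -4 + 6 = 2)
O = 6 (O = 2 - 1*(-4) = 2 + 4 = 6)
(-74*O)/((-1*17607)) - 18852/5682 = (-74*6)/((-1*17607)) - 18852/5682 = -444/(-17607) - 18852*1/5682 = -444*(-1/17607) - 3142/947 = 148/5869 - 3142/947 = -18300242/5557943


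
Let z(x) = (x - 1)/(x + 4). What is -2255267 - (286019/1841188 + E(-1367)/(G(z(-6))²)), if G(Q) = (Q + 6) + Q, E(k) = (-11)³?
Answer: -701748218502107/311160772 ≈ -2.2553e+6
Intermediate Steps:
z(x) = (-1 + x)/(4 + x)
E(k) = -1331
G(Q) = 6 + 2*Q (G(Q) = (6 + Q) + Q = 6 + 2*Q)
-2255267 - (286019/1841188 + E(-1367)/(G(z(-6))²)) = -2255267 - (286019/1841188 - 1331/(6 + 2*((-1 - 6)/(4 - 6)))²) = -2255267 - (286019*(1/1841188) - 1331/(6 + 2*(-7/(-2)))²) = -2255267 - (286019/1841188 - 1331/(6 + 2*(-½*(-7)))²) = -2255267 - (286019/1841188 - 1331/(6 + 2*(7/2))²) = -2255267 - (286019/1841188 - 1331/(6 + 7)²) = -2255267 - (286019/1841188 - 1331/(13²)) = -2255267 - (286019/1841188 - 1331/169) = -2255267 - 1*(-2402284017/311160772) = -2255267 + 2402284017/311160772 = -701748218502107/311160772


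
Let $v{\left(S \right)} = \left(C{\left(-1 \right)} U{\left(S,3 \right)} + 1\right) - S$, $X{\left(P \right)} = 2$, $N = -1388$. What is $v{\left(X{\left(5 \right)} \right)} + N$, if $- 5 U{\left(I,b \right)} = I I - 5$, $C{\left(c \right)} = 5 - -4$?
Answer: $- \frac{6936}{5} \approx -1387.2$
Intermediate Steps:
$C{\left(c \right)} = 9$ ($C{\left(c \right)} = 5 + 4 = 9$)
$U{\left(I,b \right)} = 1 - \frac{I^{2}}{5}$ ($U{\left(I,b \right)} = - \frac{I I - 5}{5} = - \frac{I^{2} - 5}{5} = - \frac{-5 + I^{2}}{5} = 1 - \frac{I^{2}}{5}$)
$v{\left(S \right)} = 10 - S - \frac{9 S^{2}}{5}$ ($v{\left(S \right)} = \left(9 \left(1 - \frac{S^{2}}{5}\right) + 1\right) - S = \left(\left(9 - \frac{9 S^{2}}{5}\right) + 1\right) - S = \left(10 - \frac{9 S^{2}}{5}\right) - S = 10 - S - \frac{9 S^{2}}{5}$)
$v{\left(X{\left(5 \right)} \right)} + N = \left(10 - 2 - \frac{9 \cdot 2^{2}}{5}\right) - 1388 = \left(10 - 2 - \frac{36}{5}\right) - 1388 = \frac{4}{5} - 1388 = - \frac{6936}{5}$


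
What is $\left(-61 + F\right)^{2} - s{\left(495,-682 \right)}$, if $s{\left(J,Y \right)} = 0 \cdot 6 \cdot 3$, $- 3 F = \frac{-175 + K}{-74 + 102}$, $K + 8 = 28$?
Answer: $\frac{24690961}{7056} \approx 3499.3$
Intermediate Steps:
$K = 20$ ($K = -8 + 28 = 20$)
$F = \frac{155}{84}$ ($F = - \frac{\left(-175 + 20\right) \frac{1}{-74 + 102}}{3} = - \frac{\left(-155\right) \frac{1}{28}}{3} = \left(- \frac{1}{3}\right) \left(- \frac{155}{28}\right) = \frac{155}{84} \approx 1.8452$)
$s{\left(J,Y \right)} = 0$ ($s{\left(J,Y \right)} = 0 \cdot 3 = 0$)
$\left(-61 + F\right)^{2} - s{\left(495,-682 \right)} = \left(-61 + \frac{155}{84}\right)^{2} - 0 = \left(- \frac{4969}{84}\right)^{2} + 0 = \frac{24690961}{7056} + 0 = \frac{24690961}{7056}$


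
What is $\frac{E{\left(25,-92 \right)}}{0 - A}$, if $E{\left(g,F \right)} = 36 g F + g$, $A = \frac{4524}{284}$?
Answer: $\frac{5877025}{1131} \approx 5196.3$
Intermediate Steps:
$A = \frac{1131}{71}$ ($A = 4524 \cdot \frac{1}{284} = \frac{1131}{71} \approx 15.93$)
$E{\left(g,F \right)} = g + 36 F g$ ($E{\left(g,F \right)} = 36 F g + g = g + 36 F g$)
$\frac{E{\left(25,-92 \right)}}{0 - A} = \frac{25 \left(1 + 36 \left(-92\right)\right)}{0 - \frac{1131}{71}} = \frac{25 \left(1 - 3312\right)}{0 - \frac{1131}{71}} = \frac{25 \left(-3311\right)}{- \frac{1131}{71}} = \left(-82775\right) \left(- \frac{71}{1131}\right) = \frac{5877025}{1131}$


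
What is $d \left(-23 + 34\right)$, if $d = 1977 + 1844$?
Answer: $42031$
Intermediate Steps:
$d = 3821$
$d \left(-23 + 34\right) = 3821 \left(-23 + 34\right) = 3821 \cdot 11 = 42031$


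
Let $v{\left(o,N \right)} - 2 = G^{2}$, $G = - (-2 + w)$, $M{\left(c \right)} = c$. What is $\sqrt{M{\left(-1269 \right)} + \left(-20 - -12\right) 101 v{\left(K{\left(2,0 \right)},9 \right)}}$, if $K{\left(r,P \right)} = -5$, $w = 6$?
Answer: $3 i \sqrt{1757} \approx 125.75 i$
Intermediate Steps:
$G = -4$ ($G = - (-2 + 6) = \left(-1\right) 4 = -4$)
$v{\left(o,N \right)} = 18$ ($v{\left(o,N \right)} = 2 + \left(-4\right)^{2} = 2 + 16 = 18$)
$\sqrt{M{\left(-1269 \right)} + \left(-20 - -12\right) 101 v{\left(K{\left(2,0 \right)},9 \right)}} = \sqrt{-1269 + \left(-20 - -12\right) 101 \cdot 18} = \sqrt{-1269 + \left(-20 + 12\right) 101 \cdot 18} = \sqrt{-1269 + \left(-8\right) 101 \cdot 18} = \sqrt{-1269 - 14544} = \sqrt{-15813} = 3 i \sqrt{1757}$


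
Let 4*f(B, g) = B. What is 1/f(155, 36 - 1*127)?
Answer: 4/155 ≈ 0.025806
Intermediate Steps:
f(B, g) = B/4
1/f(155, 36 - 1*127) = 1/((¼)*155) = 1/(155/4) = 4/155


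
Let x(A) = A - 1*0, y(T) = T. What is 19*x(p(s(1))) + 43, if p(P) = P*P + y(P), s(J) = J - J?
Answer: 43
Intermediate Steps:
s(J) = 0
p(P) = P + P² (p(P) = P*P + P = P² + P = P + P²)
x(A) = A (x(A) = A + 0 = A)
19*x(p(s(1))) + 43 = 19*(0*(1 + 0)) + 43 = 19*(0*1) + 43 = 19*0 + 43 = 0 + 43 = 43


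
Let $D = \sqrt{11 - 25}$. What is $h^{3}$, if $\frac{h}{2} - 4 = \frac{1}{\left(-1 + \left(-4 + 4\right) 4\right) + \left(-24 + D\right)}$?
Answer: $\frac{8 \left(116716 \sqrt{14} + 903771 i\right)}{1861 \sqrt{14} + 14575 i} \approx 497.12 - 2.2047 i$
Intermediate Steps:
$D = i \sqrt{14}$ ($D = \sqrt{-14} = i \sqrt{14} \approx 3.7417 i$)
$h = 8 + \frac{2}{-25 + i \sqrt{14}}$ ($h = 8 + \frac{2}{\left(-1 + \left(-4 + 4\right) 4\right) - \left(24 - i \sqrt{14}\right)} = 8 + \frac{2}{\left(-1 + 0 \cdot 4\right) - \left(24 - i \sqrt{14}\right)} = 8 + \frac{2}{\left(-1 + 0\right) - \left(24 - i \sqrt{14}\right)} = 8 + \frac{2}{-1 - \left(24 - i \sqrt{14}\right)} = 8 + \frac{2}{-25 + i \sqrt{14}} \approx 7.9218 - 0.011711 i$)
$h^{3} = \left(\frac{5062}{639} - \frac{2 i \sqrt{14}}{639}\right)^{3}$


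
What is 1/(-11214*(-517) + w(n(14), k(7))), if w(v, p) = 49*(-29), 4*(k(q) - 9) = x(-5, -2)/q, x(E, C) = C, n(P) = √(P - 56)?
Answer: 1/5796217 ≈ 1.7253e-7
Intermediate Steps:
n(P) = √(-56 + P)
k(q) = 9 - 1/(2*q) (k(q) = 9 + (-2/q)/4 = 9 - 1/(2*q))
w(v, p) = -1421
1/(-11214*(-517) + w(n(14), k(7))) = 1/(-11214*(-517) - 1421) = 1/(5797638 - 1421) = 1/5796217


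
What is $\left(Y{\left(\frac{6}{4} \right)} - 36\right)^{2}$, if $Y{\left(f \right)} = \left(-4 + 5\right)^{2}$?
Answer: $1225$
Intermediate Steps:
$Y{\left(f \right)} = 1$ ($Y{\left(f \right)} = 1^{2} = 1$)
$\left(Y{\left(\frac{6}{4} \right)} - 36\right)^{2} = \left(1 - 36\right)^{2} = \left(-35\right)^{2} = 1225$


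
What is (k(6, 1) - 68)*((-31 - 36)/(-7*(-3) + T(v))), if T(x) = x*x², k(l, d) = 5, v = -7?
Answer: -603/46 ≈ -13.109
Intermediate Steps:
T(x) = x³
(k(6, 1) - 68)*((-31 - 36)/(-7*(-3) + T(v))) = (5 - 68)*((-31 - 36)/(-7*(-3) + (-7)³)) = -(-4221)/(21 - 343) = -(-4221)/(-322) = -(-4221)*(-1)/322 = -63*67/322 = -603/46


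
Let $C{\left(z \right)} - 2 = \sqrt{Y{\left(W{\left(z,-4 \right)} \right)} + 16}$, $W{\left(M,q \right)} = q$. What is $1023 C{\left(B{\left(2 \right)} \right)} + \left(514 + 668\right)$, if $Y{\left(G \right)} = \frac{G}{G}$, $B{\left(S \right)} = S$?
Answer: $3228 + 1023 \sqrt{17} \approx 7445.9$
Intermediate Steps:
$Y{\left(G \right)} = 1$
$C{\left(z \right)} = 2 + \sqrt{17}$ ($C{\left(z \right)} = 2 + \sqrt{1 + 16} = 2 + \sqrt{17}$)
$1023 C{\left(B{\left(2 \right)} \right)} + \left(514 + 668\right) = 1023 \left(2 + \sqrt{17}\right) + \left(514 + 668\right) = \left(2046 + 1023 \sqrt{17}\right) + 1182 = 3228 + 1023 \sqrt{17}$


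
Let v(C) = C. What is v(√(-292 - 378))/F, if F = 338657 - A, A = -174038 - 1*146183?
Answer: I*√670/658878 ≈ 3.9286e-5*I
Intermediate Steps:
A = -320221 (A = -174038 - 146183 = -320221)
F = 658878 (F = 338657 - 1*(-320221) = 338657 + 320221 = 658878)
v(√(-292 - 378))/F = √(-292 - 378)/658878 = √(-670)*(1/658878) = (I*√670)*(1/658878) = I*√670/658878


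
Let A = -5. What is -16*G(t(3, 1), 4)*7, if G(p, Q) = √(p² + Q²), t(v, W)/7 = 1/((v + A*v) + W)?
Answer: -112*√1985/11 ≈ -453.63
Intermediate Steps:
t(v, W) = 7/(W - 4*v) (t(v, W) = 7/((v - 5*v) + W) = 7/(-4*v + W) = 7/(W - 4*v))
G(p, Q) = √(Q² + p²)
-16*G(t(3, 1), 4)*7 = -16*√(4² + (7/(1 - 4*3))²)*7 = -16*√(16 + (7/(1 - 12))²)*7 = -16*√(16 + (7/(-11))²)*7 = -16*√(16 + (7*(-1/11))²)*7 = -16*√(16 + (-7/11)²)*7 = -16*√(16 + 49/121)*7 = -16*√1985/11*7 = -112*√1985/11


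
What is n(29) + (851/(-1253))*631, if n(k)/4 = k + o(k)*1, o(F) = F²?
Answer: 3823459/1253 ≈ 3051.4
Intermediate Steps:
n(k) = 4*k + 4*k² (n(k) = 4*(k + k²*1) = 4*(k + k²) = 4*k + 4*k²)
n(29) + (851/(-1253))*631 = 4*29*(1 + 29) + (851/(-1253))*631 = 4*29*30 + (851*(-1/1253))*631 = 3480 - 851/1253*631 = 3480 - 536981/1253 = 3823459/1253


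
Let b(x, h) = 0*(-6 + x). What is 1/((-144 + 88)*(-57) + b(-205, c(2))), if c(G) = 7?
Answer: 1/3192 ≈ 0.00031328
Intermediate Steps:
b(x, h) = 0
1/((-144 + 88)*(-57) + b(-205, c(2))) = 1/((-144 + 88)*(-57) + 0) = 1/(-56*(-57) + 0) = 1/(3192 + 0) = 1/3192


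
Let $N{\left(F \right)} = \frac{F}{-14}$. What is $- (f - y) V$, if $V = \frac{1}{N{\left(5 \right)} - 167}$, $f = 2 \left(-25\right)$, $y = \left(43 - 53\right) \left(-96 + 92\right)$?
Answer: $- \frac{420}{781} \approx -0.53777$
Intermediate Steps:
$N{\left(F \right)} = - \frac{F}{14}$ ($N{\left(F \right)} = F \left(- \frac{1}{14}\right) = - \frac{F}{14}$)
$y = 40$ ($y = \left(-10\right) \left(-4\right) = 40$)
$f = -50$
$V = - \frac{14}{2343}$ ($V = \frac{1}{\left(- \frac{1}{14}\right) 5 - 167} = \frac{1}{- \frac{5}{14} - 167} = \frac{1}{- \frac{2343}{14}} = - \frac{14}{2343} \approx -0.0059752$)
$- (f - y) V = - (-50 - 40) \left(- \frac{14}{2343}\right) = \left(-1\right) \left(-90\right) \left(- \frac{14}{2343}\right) = 90 \left(- \frac{14}{2343}\right) = - \frac{420}{781}$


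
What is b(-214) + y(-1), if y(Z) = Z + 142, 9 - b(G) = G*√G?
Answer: 150 + 214*I*√214 ≈ 150.0 + 3130.6*I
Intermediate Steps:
b(G) = 9 - G^(3/2) (b(G) = 9 - G*√G = 9 - G^(3/2))
y(Z) = 142 + Z
b(-214) + y(-1) = (9 - (-214)^(3/2)) + (142 - 1) = (9 - (-214)*I*√214) + 141 = (9 + 214*I*√214) + 141 = 150 + 214*I*√214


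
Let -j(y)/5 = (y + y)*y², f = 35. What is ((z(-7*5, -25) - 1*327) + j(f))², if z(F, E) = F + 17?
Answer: 184122519025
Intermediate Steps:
z(F, E) = 17 + F
j(y) = -10*y³ (j(y) = -5*(y + y)*y² = -5*2*y*y² = -10*y³)
((z(-7*5, -25) - 1*327) + j(f))² = (((17 - 7*5) - 1*327) - 10*35³)² = (((17 - 35) - 327) - 10*42875)² = ((-18 - 327) - 428750)² = (-345 - 428750)² = (-429095)² = 184122519025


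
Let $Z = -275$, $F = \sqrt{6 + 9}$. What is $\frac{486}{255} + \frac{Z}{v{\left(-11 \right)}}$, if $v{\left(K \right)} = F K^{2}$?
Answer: $\frac{162}{85} - \frac{5 \sqrt{15}}{33} \approx 1.3191$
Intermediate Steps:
$F = \sqrt{15} \approx 3.873$
$v{\left(K \right)} = \sqrt{15} K^{2}$
$\frac{486}{255} + \frac{Z}{v{\left(-11 \right)}} = \frac{486}{255} - \frac{275}{\sqrt{15} \left(-11\right)^{2}} = 486 \cdot \frac{1}{255} - \frac{275}{\sqrt{15} \cdot 121} = \frac{162}{85} - \frac{275}{121 \sqrt{15}} = \frac{162}{85} - 275 \frac{\sqrt{15}}{1815} = \frac{162}{85} - \frac{5 \sqrt{15}}{33}$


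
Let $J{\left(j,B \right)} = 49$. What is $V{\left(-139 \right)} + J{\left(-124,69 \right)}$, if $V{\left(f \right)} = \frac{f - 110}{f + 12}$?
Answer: $\frac{6472}{127} \approx 50.961$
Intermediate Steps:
$V{\left(f \right)} = \frac{-110 + f}{12 + f}$
$V{\left(-139 \right)} + J{\left(-124,69 \right)} = \frac{-110 - 139}{12 - 139} + 49 = \frac{1}{-127} \left(-249\right) + 49 = \left(- \frac{1}{127}\right) \left(-249\right) + 49 = \frac{249}{127} + 49 = \frac{6472}{127}$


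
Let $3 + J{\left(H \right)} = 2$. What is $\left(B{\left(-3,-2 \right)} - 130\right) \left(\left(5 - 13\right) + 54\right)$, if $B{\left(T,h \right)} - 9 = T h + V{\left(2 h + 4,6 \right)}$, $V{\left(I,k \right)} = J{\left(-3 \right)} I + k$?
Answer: $-5014$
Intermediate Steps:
$J{\left(H \right)} = -1$ ($J{\left(H \right)} = -3 + 2 = -1$)
$V{\left(I,k \right)} = k - I$ ($V{\left(I,k \right)} = - I + k = k - I$)
$B{\left(T,h \right)} = 11 - 2 h + T h$ ($B{\left(T,h \right)} = 9 - \left(-2 + 2 h - T h\right) = 9 + \left(2 - 2 h + T h\right) = 11 - 2 h + T h$)
$\left(B{\left(-3,-2 \right)} - 130\right) \left(\left(5 - 13\right) + 54\right) = \left(\left(11 - -4 - -6\right) - 130\right) \left(\left(5 - 13\right) + 54\right) = \left(\left(11 + 4 + 6\right) - 130\right) \left(-8 + 54\right) = \left(21 - 130\right) 46 = \left(-109\right) 46 = -5014$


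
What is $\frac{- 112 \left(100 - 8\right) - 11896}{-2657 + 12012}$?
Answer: $- \frac{4440}{1871} \approx -2.3731$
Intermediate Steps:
$\frac{- 112 \left(100 - 8\right) - 11896}{-2657 + 12012} = \frac{\left(-112\right) 92 - 11896}{9355} = \left(-10304 - 11896\right) \frac{1}{9355} = \left(-22200\right) \frac{1}{9355} = - \frac{4440}{1871}$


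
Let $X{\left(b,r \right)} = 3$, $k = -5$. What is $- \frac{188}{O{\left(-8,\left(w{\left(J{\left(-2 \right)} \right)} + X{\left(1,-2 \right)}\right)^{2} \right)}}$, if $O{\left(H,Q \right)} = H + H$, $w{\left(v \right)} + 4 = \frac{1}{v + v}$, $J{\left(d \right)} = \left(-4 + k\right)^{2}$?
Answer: $\frac{47}{4} \approx 11.75$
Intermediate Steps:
$J{\left(d \right)} = 81$ ($J{\left(d \right)} = \left(-4 - 5\right)^{2} = \left(-9\right)^{2} = 81$)
$w{\left(v \right)} = -4 + \frac{1}{2 v}$ ($w{\left(v \right)} = -4 + \frac{1}{v + v} = -4 + \frac{1}{2 v}$)
$O{\left(H,Q \right)} = 2 H$
$- \frac{188}{O{\left(-8,\left(w{\left(J{\left(-2 \right)} \right)} + X{\left(1,-2 \right)}\right)^{2} \right)}} = - \frac{188}{2 \left(-8\right)} = - \frac{188}{-16} = \left(-188\right) \left(- \frac{1}{16}\right) = \frac{47}{4}$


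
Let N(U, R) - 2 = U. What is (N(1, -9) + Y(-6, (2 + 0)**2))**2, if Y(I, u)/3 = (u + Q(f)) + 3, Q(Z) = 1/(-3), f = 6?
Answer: 529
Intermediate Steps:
N(U, R) = 2 + U
Q(Z) = -1/3
Y(I, u) = 8 + 3*u (Y(I, u) = 3*((u - 1/3) + 3) = 3*((-1/3 + u) + 3) = 3*(8/3 + u) = 8 + 3*u)
(N(1, -9) + Y(-6, (2 + 0)**2))**2 = ((2 + 1) + (8 + 3*(2 + 0)**2))**2 = (3 + (8 + 3*2**2))**2 = (3 + (8 + 3*4))**2 = (3 + (8 + 12))**2 = (3 + 20)**2 = 23**2 = 529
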